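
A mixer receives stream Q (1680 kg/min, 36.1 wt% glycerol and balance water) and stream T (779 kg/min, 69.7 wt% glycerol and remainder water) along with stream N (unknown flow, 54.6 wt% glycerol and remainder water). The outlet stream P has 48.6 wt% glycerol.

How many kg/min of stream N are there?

Let N be the unknown flow. Total out = 2459 + N.
glycerol balance: 1149.4 + 0.546·N = 0.486·(2459 + N)
(0.546 − 0.486)·N = 0.486×2459 − 1149.4 = 45.631
N = 45.631 / 0.060 = 760.52 kg/min

760.5 kg/min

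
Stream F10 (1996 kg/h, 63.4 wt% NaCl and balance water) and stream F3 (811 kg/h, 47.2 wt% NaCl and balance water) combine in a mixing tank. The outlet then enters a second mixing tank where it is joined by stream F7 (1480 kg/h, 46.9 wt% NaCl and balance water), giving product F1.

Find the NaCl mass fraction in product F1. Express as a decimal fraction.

0.546

Overall, product flow = 4287 kg/h.
NaCl in = 1996×0.634 + 811×0.472 + 1480×0.469 = 2342.4 kg/h.
NaCl fraction in F1 = 0.546.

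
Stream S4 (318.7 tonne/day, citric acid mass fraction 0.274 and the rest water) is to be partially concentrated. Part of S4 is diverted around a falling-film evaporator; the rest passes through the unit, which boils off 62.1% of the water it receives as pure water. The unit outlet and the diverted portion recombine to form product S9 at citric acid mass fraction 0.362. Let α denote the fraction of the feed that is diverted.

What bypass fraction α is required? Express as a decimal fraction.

All 318.7×0.274 = 87.324 tonne/day of citric acid reaches S9, so S9 = 87.324/0.362 = 241.23 tonne/day and vapour = 77.474 tonne/day.
The evaporator receives (1−α)·318.7 of feed at 0.726 water and removes 0.621 of that water:
0.621×0.726×(1−α)×318.7 = 77.474
(1−α) = 77.474/143.68 = 0.5392;  α = 0.4608.

0.461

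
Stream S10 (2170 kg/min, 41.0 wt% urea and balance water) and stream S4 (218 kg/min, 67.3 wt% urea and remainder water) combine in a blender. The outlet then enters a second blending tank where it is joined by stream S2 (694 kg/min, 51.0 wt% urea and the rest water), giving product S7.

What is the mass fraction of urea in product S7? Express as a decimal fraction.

0.451

Overall, product flow = 3082 kg/min.
urea in = 2170×0.410 + 218×0.673 + 694×0.510 = 1390.4 kg/min.
urea fraction in S7 = 0.451.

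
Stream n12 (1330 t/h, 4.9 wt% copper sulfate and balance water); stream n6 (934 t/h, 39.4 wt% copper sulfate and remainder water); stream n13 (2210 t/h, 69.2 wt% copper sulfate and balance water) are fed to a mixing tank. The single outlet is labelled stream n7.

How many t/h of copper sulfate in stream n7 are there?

copper sulfate out = copper sulfate in = 1330×0.049 + 934×0.394 + 2210×0.692 = 1962.5 t/h.

1962 t/h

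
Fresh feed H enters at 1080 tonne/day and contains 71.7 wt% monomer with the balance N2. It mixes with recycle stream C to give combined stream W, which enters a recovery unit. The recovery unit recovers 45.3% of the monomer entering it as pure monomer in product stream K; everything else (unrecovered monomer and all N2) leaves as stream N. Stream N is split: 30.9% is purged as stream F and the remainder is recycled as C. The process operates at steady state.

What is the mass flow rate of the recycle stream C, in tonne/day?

N2 enters only via H and leaves only via the purge: 1080×0.283 = 0.309×(N2 in N), and the recovery unit passes all N2, so N2 in W = N2 in N = 989.13 tonne/day.
monomer in W: m_A = 1080×0.717 + (1−0.309)·(1−0.453)·m_A, so m_A = 774.36/0.6220 = 1244.9 tonne/day.
N = (1−0.453)×1244.9 + 989.13 = 1670.1 tonne/day.
Recycle C = (1−0.309)×1670.1 = 1154 tonne/day.

1154 tonne/day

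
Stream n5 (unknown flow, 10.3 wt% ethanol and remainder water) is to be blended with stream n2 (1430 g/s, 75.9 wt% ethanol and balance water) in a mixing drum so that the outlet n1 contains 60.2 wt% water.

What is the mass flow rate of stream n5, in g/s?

Let n5 be the unknown flow. Total out = 1430 + n5.
water balance: 344.63 + 0.897·n5 = 0.602·(1430 + n5)
(0.897 − 0.602)·n5 = 0.602×1430 − 344.63 = 516.23
n5 = 516.23 / 0.295 = 1749.9 g/s

1750 g/s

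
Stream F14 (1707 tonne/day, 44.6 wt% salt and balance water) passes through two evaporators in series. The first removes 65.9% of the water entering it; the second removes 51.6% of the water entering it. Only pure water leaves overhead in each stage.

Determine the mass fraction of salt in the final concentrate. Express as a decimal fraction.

0.8299

water in feed = 1707×0.554 = 945.68 tonne/day.
After stage 1: water left = (1−0.659)×945.68 = 322.48; stream total = 1083.8 tonne/day.
After stage 2: water left = (1−0.516)×322.48 = 156.08; final concentrate = 917.4 tonne/day.
salt fraction = 761.32/917.4 = 0.8299.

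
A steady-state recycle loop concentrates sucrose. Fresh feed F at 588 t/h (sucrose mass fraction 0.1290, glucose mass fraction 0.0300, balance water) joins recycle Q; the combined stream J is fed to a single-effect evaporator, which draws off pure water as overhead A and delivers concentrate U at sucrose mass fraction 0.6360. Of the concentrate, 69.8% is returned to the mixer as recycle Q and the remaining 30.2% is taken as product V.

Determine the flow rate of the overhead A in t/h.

Overall sucrose balance (none leaves overhead): sucrose in fresh feed = sucrose in product, i.e. 588×0.129 = (1−0.698)·U·0.636.
U = 75.852/(0.636×0.302) = 394.91 t/h.
Recycle Q = 0.698×394.91 = 275.65 t/h.
Combined feed J = 588 + 275.65 = 863.65 t/h.
Overhead A = J − U = 863.65 − 394.91 = 468.74 t/h.

468.7 t/h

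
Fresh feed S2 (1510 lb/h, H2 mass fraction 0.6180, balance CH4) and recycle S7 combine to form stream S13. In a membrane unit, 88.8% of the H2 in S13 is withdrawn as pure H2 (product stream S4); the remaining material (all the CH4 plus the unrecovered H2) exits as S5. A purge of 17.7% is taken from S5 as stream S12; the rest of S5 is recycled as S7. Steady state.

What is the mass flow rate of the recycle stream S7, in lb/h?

CH4 enters only via S2 and leaves only via the purge: 1510×0.382 = 0.177×(CH4 in S5), and the membrane unit passes all CH4, so CH4 in S13 = CH4 in S5 = 3258.9 lb/h.
H2 in S13: m_A = 1510×0.618 + (1−0.177)·(1−0.888)·m_A, so m_A = 933.18/0.9078 = 1027.9 lb/h.
S5 = (1−0.888)×1027.9 + 3258.9 = 3374 lb/h.
Recycle S7 = (1−0.177)×3374 = 2776.8 lb/h.

2777 lb/h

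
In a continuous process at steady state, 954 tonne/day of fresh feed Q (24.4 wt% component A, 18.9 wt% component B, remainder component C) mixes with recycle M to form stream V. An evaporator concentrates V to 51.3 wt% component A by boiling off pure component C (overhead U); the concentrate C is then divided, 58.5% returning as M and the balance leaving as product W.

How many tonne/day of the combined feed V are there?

1594 tonne/day

Overall component A balance (none leaves overhead): component A in fresh feed = component A in product, i.e. 954×0.244 = (1−0.585)·C·0.513.
C = 232.78/(0.513×0.415) = 1093.4 tonne/day.
Recycle M = 0.585×1093.4 = 639.63 tonne/day.
Combined feed V = 954 + 639.63 = 1593.6 tonne/day.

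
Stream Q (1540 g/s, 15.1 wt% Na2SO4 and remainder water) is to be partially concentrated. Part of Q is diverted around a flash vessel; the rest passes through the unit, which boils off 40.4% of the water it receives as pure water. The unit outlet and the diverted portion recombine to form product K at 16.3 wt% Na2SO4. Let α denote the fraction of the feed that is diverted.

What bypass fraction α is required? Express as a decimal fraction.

0.785

All 1540×0.151 = 232.54 g/s of Na2SO4 reaches K, so K = 232.54/0.163 = 1426.6 g/s and vapour = 113.37 g/s.
The evaporator receives (1−α)·1540 of feed at 0.849 water and removes 0.404 of that water:
0.404×0.849×(1−α)×1540 = 113.37
(1−α) = 113.37/528.21 = 0.2146;  α = 0.7854.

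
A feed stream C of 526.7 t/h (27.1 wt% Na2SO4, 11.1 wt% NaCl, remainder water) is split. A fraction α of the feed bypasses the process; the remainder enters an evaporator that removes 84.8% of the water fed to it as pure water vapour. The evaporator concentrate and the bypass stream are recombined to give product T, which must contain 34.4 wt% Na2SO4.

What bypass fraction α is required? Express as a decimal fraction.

0.595

All 526.7×0.271 = 142.74 t/h of Na2SO4 reaches T, so T = 142.74/0.344 = 414.93 t/h and vapour = 111.77 t/h.
The evaporator receives (1−α)·526.7 of feed at 0.618 water and removes 0.848 of that water:
0.848×0.618×(1−α)×526.7 = 111.77
(1−α) = 111.77/276.02 = 0.4049;  α = 0.5951.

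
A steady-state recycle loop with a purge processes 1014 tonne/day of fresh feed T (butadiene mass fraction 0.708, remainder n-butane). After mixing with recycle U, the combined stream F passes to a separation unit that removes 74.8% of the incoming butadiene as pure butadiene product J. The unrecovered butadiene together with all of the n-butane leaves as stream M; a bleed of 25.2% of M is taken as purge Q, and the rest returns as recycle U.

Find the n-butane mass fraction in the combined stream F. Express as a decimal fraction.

n-butane enters only via T and leaves only via the purge: 1014×0.292 = 0.252×(n-butane in M), and the separation unit passes all n-butane, so n-butane in F = n-butane in M = 1175 tonne/day.
butadiene in F: m_A = 1014×0.708 + (1−0.252)·(1−0.748)·m_A, so m_A = 717.91/0.8115 = 884.67 tonne/day.
F = 884.67 + 1175 = 2059.6 tonne/day.
n-butane fraction in F = 1175/2059.6 = 0.570.

0.570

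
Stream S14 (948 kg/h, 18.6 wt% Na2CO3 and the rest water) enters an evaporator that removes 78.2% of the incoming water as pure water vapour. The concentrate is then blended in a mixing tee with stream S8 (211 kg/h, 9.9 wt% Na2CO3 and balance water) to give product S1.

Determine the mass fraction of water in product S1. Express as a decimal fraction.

Vapour removed = 0.782×0.814×948 = 603.45 kg/h; concentrate = 344.55 kg/h.
water reaching the mixer = 168.22 (from concentrate) + 211×0.901 = 358.34 kg/h.
Product flow = 344.55 + 211 = 555.55 kg/h; water fraction = 0.6450.

0.6450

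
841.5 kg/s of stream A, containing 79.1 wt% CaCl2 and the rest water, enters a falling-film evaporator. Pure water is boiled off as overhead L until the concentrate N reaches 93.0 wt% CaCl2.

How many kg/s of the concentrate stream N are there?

715.7 kg/s

CaCl2 is conserved: 841.5×0.791 = 665.63 kg/s all reports to the concentrate.
Concentrate = 665.63/(target fraction) = 715.73 kg/s.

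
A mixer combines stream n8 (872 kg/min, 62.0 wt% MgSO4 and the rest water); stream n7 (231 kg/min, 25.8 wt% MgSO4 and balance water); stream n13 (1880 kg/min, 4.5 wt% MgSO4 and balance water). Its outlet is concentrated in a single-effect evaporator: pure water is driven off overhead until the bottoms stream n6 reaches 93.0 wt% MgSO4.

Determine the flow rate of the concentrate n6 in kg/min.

736.4 kg/min

MgSO4 entering = 872×0.620 + 231×0.258 + 1880×0.045 = 684.84 kg/min.
All MgSO4 reports to n6, so n6 = 684.84/0.930 = 736.38 kg/min.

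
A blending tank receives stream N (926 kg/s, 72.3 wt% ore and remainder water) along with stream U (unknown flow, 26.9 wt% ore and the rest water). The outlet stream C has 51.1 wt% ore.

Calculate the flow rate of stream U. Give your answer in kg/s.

811.2 kg/s

Let U be the unknown flow. Total out = 926 + U.
ore balance: 669.5 + 0.269·U = 0.511·(926 + U)
(0.269 − 0.511)·U = 0.511×926 − 669.5 = -196.31
U = -196.31 / -0.242 = 811.21 kg/s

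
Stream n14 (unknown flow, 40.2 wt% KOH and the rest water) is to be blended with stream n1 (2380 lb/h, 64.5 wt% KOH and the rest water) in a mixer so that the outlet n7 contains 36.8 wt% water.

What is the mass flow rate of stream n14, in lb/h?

134.5 lb/h

Let n14 be the unknown flow. Total out = 2380 + n14.
water balance: 844.9 + 0.598·n14 = 0.368·(2380 + n14)
(0.598 − 0.368)·n14 = 0.368×2380 − 844.9 = 30.94
n14 = 30.94 / 0.230 = 134.52 lb/h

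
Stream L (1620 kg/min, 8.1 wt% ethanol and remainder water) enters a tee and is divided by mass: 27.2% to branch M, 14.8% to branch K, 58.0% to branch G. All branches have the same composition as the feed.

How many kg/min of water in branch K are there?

Branch K total = 0.148×1620 = 239.76 kg/min.
water in K = 0.919×239.76 = 220.34 kg/min.

220.3 kg/min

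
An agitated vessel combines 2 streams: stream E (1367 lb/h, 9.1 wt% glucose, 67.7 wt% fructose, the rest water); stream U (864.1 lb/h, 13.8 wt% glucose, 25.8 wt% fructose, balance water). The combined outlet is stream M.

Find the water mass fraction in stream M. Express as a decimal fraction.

0.3761

Total flow out = 1367 + 864.1 = 2231.1 lb/h.
water in = 1367×0.232 + 864.1×0.604 = 839.06 lb/h.
water mass fraction in M = 839.06/2231.1 = 0.3761.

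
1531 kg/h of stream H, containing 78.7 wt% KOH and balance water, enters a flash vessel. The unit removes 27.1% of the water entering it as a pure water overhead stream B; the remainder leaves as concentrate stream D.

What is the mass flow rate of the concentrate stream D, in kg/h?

1443 kg/h

water entering = 1531×0.213 = 326.1 kg/h; overhead removed = 0.271×326.1 = 88.374 kg/h.
Concentrate = 1531 − 88.374 = 1442.6 kg/h.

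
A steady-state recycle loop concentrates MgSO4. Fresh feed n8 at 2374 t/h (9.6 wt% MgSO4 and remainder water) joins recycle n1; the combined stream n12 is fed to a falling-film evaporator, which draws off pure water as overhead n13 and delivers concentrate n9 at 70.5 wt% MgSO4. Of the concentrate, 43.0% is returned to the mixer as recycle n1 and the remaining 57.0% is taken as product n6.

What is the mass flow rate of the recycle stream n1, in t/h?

243.9 t/h

Overall MgSO4 balance (none leaves overhead): MgSO4 in fresh feed = MgSO4 in product, i.e. 2374×0.096 = (1−0.430)·n9·0.705.
n9 = 227.9/(0.705×0.570) = 567.14 t/h.
Recycle n1 = 0.430×567.14 = 243.87 t/h.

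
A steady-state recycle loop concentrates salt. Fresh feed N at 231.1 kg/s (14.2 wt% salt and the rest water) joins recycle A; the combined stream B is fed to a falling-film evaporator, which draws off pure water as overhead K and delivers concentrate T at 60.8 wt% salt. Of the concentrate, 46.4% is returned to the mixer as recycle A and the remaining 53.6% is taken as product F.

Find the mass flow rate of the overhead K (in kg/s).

Overall salt balance (none leaves overhead): salt in fresh feed = salt in product, i.e. 231.1×0.142 = (1−0.464)·T·0.608.
T = 32.816/(0.608×0.536) = 100.7 kg/s.
Recycle A = 0.464×100.7 = 46.724 kg/s.
Combined feed B = 231.1 + 46.724 = 277.82 kg/s.
Overhead K = B − T = 277.82 − 100.7 = 177.13 kg/s.

177.1 kg/s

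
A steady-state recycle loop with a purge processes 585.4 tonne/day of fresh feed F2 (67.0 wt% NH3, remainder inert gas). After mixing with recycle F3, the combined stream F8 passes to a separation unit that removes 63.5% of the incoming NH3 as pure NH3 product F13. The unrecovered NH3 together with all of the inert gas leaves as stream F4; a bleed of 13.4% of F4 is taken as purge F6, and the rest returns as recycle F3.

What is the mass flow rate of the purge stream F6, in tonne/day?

inert gas enters only via F2 and leaves only via the purge: 585.4×0.330 = 0.134×(inert gas in F4), and the separation unit passes all inert gas, so inert gas in F8 = inert gas in F4 = 1441.7 tonne/day.
NH3 in F8: m_A = 585.4×0.670 + (1−0.134)·(1−0.635)·m_A, so m_A = 392.22/0.6839 = 573.49 tonne/day.
F4 = (1−0.635)×573.49 + 1441.7 = 1651 tonne/day.
Purge F6 = 0.134×1651 = 221.23 tonne/day.

221.2 tonne/day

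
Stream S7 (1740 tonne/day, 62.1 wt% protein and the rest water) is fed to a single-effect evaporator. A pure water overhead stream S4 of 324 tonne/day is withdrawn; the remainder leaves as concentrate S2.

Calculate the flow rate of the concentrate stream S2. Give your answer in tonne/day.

1416 tonne/day

Concentrate = 1740 − 324 = 1416 tonne/day.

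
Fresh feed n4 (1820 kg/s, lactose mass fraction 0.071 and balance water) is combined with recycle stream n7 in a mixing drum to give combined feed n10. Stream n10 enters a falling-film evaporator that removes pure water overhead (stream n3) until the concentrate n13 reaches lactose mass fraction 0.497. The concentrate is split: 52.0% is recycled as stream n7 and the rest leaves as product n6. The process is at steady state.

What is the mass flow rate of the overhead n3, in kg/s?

Overall lactose balance (none leaves overhead): lactose in fresh feed = lactose in product, i.e. 1820×0.071 = (1−0.520)·n13·0.497.
n13 = 129.22/(0.497×0.480) = 541.67 kg/s.
Recycle n7 = 0.520×541.67 = 281.67 kg/s.
Combined feed n10 = 1820 + 281.67 = 2101.7 kg/s.
Overhead n3 = n10 − n13 = 2101.7 − 541.67 = 1560 kg/s.

1560 kg/s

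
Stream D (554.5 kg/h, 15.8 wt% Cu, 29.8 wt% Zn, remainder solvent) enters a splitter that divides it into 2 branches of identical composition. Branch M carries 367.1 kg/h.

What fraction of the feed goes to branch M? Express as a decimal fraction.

0.662

Fraction to M = 367.1/554.5 = 0.6620.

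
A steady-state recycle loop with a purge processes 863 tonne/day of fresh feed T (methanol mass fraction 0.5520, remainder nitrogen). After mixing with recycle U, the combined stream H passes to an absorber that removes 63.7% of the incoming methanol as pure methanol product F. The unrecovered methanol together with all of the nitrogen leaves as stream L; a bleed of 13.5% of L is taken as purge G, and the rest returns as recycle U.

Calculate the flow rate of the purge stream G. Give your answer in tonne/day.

nitrogen enters only via T and leaves only via the purge: 863×0.448 = 0.135×(nitrogen in L), and the absorber passes all nitrogen, so nitrogen in H = nitrogen in L = 2863.9 tonne/day.
methanol in H: m_A = 863×0.552 + (1−0.135)·(1−0.637)·m_A, so m_A = 476.38/0.6860 = 694.42 tonne/day.
L = (1−0.637)×694.42 + 2863.9 = 3116 tonne/day.
Purge G = 0.135×3116 = 420.65 tonne/day.

420.7 tonne/day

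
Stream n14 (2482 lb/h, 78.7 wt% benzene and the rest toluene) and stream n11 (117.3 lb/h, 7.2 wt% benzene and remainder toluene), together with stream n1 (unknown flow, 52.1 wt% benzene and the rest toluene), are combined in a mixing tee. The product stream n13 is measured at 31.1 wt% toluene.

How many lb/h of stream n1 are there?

1017 lb/h

Let n1 be the unknown flow. Total out = 2599.3 + n1.
toluene balance: 637.52 + 0.479·n1 = 0.311·(2599.3 + n1)
(0.479 − 0.311)·n1 = 0.311×2599.3 − 637.52 = 170.86
n1 = 170.86 / 0.168 = 1017 lb/h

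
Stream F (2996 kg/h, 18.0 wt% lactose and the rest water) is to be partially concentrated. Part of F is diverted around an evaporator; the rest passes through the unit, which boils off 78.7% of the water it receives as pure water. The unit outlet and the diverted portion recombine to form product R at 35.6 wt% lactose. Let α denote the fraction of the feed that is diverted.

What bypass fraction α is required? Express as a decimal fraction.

All 2996×0.180 = 539.28 kg/h of lactose reaches R, so R = 539.28/0.356 = 1514.8 kg/h and vapour = 1481.2 kg/h.
The evaporator receives (1−α)·2996 of feed at 0.820 water and removes 0.787 of that water:
0.787×0.820×(1−α)×2996 = 1481.2
(1−α) = 1481.2/1933.4 = 0.7661;  α = 0.2339.

0.234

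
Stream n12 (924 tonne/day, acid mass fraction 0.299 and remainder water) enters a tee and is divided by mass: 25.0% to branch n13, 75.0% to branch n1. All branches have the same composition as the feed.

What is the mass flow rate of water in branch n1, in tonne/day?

Branch n1 total = 0.750×924 = 693 tonne/day.
water in n1 = 0.701×693 = 485.79 tonne/day.

485.8 tonne/day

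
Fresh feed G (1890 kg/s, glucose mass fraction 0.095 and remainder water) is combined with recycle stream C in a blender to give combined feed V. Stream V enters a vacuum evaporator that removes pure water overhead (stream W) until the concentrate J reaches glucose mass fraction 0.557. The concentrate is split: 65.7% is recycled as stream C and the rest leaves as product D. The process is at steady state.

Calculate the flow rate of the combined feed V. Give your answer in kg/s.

Overall glucose balance (none leaves overhead): glucose in fresh feed = glucose in product, i.e. 1890×0.095 = (1−0.657)·J·0.557.
J = 179.55/(0.557×0.343) = 939.8 kg/s.
Recycle C = 0.657×939.8 = 617.45 kg/s.
Combined feed V = 1890 + 617.45 = 2507.4 kg/s.

2507 kg/s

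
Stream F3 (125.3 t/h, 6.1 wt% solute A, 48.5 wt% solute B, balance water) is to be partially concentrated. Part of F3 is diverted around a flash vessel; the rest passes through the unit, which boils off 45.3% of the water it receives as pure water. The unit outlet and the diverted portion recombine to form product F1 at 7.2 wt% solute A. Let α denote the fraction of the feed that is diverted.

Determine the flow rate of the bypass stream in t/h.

All 125.3×0.061 = 7.6433 t/h of solute A reaches F1, so F1 = 7.6433/0.072 = 106.16 t/h and vapour = 19.143 t/h.
The evaporator receives (1−α)·125.3 of feed at 0.454 water and removes 0.453 of that water:
0.453×0.454×(1−α)×125.3 = 19.143
(1−α) = 19.143/25.769 = 0.7429;  α = 0.2571.
Bypass flow = 0.2571×125.3 = 32.22 t/h.

32.22 t/h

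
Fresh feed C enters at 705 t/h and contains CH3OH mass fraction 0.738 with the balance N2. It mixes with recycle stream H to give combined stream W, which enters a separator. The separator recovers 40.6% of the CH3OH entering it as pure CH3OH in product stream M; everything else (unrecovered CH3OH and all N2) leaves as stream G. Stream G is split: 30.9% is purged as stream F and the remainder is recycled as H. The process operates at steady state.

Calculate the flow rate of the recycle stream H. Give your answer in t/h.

775.3 t/h

N2 enters only via C and leaves only via the purge: 705×0.262 = 0.309×(N2 in G), and the separator passes all N2, so N2 in W = N2 in G = 597.77 t/h.
CH3OH in W: m_A = 705×0.738 + (1−0.309)·(1−0.406)·m_A, so m_A = 520.29/0.5895 = 882.53 t/h.
G = (1−0.406)×882.53 + 597.77 = 1122 t/h.
Recycle H = (1−0.309)×1122 = 775.29 t/h.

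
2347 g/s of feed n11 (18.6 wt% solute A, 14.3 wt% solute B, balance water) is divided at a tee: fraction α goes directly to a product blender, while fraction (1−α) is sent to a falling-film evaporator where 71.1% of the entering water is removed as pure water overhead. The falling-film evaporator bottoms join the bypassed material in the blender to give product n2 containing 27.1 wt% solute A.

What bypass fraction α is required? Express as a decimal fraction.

0.343

All 2347×0.186 = 436.54 g/s of solute A reaches n2, so n2 = 436.54/0.271 = 1610.9 g/s and vapour = 736.14 g/s.
The evaporator receives (1−α)·2347 of feed at 0.671 water and removes 0.711 of that water:
0.711×0.671×(1−α)×2347 = 736.14
(1−α) = 736.14/1119.7 = 0.6574;  α = 0.3426.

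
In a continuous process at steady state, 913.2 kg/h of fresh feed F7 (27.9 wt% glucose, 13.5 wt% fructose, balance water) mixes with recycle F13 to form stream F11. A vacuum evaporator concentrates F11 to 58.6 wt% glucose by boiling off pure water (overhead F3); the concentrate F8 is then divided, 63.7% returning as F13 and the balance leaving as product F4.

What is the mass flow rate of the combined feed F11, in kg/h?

Overall glucose balance (none leaves overhead): glucose in fresh feed = glucose in product, i.e. 913.2×0.279 = (1−0.637)·F8·0.586.
F8 = 254.78/(0.586×0.363) = 1197.7 kg/h.
Recycle F13 = 0.637×1197.7 = 762.97 kg/h.
Combined feed F11 = 913.2 + 762.97 = 1676.2 kg/h.

1676 kg/h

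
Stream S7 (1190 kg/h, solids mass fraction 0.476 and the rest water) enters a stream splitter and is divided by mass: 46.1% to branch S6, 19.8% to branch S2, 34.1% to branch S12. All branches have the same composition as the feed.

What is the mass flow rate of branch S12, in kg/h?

Branch S12 flow = 0.341×1190 = 405.79 kg/h.

405.8 kg/h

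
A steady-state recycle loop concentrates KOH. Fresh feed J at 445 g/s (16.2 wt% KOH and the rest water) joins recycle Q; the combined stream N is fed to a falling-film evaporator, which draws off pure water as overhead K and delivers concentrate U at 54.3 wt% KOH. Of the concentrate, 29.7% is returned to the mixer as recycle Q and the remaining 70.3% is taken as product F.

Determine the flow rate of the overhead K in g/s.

Overall KOH balance (none leaves overhead): KOH in fresh feed = KOH in product, i.e. 445×0.162 = (1−0.297)·U·0.543.
U = 72.09/(0.543×0.703) = 188.85 g/s.
Recycle Q = 0.297×188.85 = 56.089 g/s.
Combined feed N = 445 + 56.089 = 501.09 g/s.
Overhead K = N − U = 501.09 − 188.85 = 312.24 g/s.

312.2 g/s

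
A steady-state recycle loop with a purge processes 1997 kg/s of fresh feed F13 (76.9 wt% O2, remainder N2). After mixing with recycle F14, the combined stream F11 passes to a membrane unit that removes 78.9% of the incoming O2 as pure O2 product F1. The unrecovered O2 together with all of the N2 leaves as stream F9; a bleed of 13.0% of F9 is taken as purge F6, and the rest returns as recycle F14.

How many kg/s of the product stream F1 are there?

O2 in F11: m_A = 1997×0.769 + (1−0.130)·(1−0.789)·m_A, so m_A = 1535.7/0.8164 = 1881 kg/s.
Product F1 = 0.789×1881 = 1484.1 kg/s.

1484 kg/s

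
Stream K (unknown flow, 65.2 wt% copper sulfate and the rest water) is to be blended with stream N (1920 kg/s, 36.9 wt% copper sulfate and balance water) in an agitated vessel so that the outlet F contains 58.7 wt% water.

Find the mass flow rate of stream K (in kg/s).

353.5 kg/s

Let K be the unknown flow. Total out = 1920 + K.
water balance: 1211.5 + 0.348·K = 0.587·(1920 + K)
(0.348 − 0.587)·K = 0.587×1920 − 1211.5 = -84.48
K = -84.48 / -0.239 = 353.47 kg/s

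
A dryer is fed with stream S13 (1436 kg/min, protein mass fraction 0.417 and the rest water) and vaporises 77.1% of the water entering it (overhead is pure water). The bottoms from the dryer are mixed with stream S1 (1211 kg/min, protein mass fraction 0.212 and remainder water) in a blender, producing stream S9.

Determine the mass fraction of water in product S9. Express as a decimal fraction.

Vapour removed = 0.771×0.583×1436 = 645.47 kg/min; concentrate = 790.53 kg/min.
water reaching the mixer = 191.72 (from concentrate) + 1211×0.788 = 1146 kg/min.
Product flow = 790.53 + 1211 = 2001.5 kg/min; water fraction = 0.573.

0.573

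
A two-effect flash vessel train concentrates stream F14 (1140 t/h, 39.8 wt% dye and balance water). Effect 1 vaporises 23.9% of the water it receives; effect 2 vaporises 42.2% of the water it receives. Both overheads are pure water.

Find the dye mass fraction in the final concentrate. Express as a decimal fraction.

0.600

water in feed = 1140×0.602 = 686.28 t/h.
After stage 1: water left = (1−0.239)×686.28 = 522.26; stream total = 975.98 t/h.
After stage 2: water left = (1−0.422)×522.26 = 301.87; final concentrate = 755.59 t/h.
dye fraction = 453.72/755.59 = 0.600.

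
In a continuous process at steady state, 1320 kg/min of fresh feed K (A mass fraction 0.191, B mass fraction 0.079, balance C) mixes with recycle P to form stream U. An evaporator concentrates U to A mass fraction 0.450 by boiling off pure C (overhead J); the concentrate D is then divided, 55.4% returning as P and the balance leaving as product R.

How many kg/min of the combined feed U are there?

Overall A balance (none leaves overhead): A in fresh feed = A in product, i.e. 1320×0.191 = (1−0.554)·D·0.450.
D = 252.12/(0.450×0.446) = 1256.2 kg/min.
Recycle P = 0.554×1256.2 = 695.94 kg/min.
Combined feed U = 1320 + 695.94 = 2015.9 kg/min.

2016 kg/min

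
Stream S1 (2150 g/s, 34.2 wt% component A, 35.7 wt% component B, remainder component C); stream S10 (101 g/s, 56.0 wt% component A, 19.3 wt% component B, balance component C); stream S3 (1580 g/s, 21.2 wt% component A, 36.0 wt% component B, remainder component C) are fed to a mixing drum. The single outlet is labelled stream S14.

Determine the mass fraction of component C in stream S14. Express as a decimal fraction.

0.352

Total flow out = 2150 + 101 + 1580 = 3831 g/s.
component C in = 2150×0.301 + 101×0.247 + 1580×0.428 = 1348.3 g/s.
component C mass fraction in S14 = 1348.3/3831 = 0.352.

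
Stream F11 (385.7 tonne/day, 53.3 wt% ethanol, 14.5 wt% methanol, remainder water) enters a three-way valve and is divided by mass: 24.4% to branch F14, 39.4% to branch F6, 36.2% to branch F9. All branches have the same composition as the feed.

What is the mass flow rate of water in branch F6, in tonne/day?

Branch F6 total = 0.394×385.7 = 151.97 tonne/day.
water in F6 = 0.322×151.97 = 48.933 tonne/day.

48.93 tonne/day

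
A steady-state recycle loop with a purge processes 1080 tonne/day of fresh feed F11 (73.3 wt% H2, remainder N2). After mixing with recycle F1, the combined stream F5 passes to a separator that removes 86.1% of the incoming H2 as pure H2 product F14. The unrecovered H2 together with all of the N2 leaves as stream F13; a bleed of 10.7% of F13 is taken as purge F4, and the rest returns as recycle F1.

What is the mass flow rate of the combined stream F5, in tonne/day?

3599 tonne/day

N2 enters only via F11 and leaves only via the purge: 1080×0.267 = 0.107×(N2 in F13), and the separator passes all N2, so N2 in F5 = N2 in F13 = 2695 tonne/day.
H2 in F5: m_A = 1080×0.733 + (1−0.107)·(1−0.861)·m_A, so m_A = 791.64/0.8759 = 903.83 tonne/day.
F5 = 903.83 + 2695 = 3598.8 tonne/day.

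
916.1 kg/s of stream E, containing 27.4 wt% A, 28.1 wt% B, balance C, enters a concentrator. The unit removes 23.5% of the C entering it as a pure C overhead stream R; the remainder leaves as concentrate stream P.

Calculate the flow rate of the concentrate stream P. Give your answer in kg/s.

C entering = 916.1×0.445 = 407.66 kg/s; overhead removed = 0.235×407.66 = 95.801 kg/s.
Concentrate = 916.1 − 95.801 = 820.3 kg/s.

820.3 kg/s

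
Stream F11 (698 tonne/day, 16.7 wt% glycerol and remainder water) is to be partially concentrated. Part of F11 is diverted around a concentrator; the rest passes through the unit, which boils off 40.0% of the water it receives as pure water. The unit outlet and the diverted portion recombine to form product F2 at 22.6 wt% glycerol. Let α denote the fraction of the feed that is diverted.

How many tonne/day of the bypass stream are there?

151.1 tonne/day

All 698×0.167 = 116.57 tonne/day of glycerol reaches F2, so F2 = 116.57/0.226 = 515.78 tonne/day and vapour = 182.22 tonne/day.
The evaporator receives (1−α)·698 of feed at 0.833 water and removes 0.400 of that water:
0.400×0.833×(1−α)×698 = 182.22
(1−α) = 182.22/232.57 = 0.7835;  α = 0.2165.
Bypass flow = 0.2165×698 = 151.12 tonne/day.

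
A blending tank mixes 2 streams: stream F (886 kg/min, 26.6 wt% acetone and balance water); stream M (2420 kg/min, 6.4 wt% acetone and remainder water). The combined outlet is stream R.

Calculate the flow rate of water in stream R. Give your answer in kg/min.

water out = water in = 886×0.734 + 2420×0.936 = 2915.4 kg/min.

2915 kg/min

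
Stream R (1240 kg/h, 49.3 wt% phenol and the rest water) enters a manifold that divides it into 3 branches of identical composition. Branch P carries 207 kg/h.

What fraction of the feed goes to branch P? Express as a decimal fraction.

Fraction to P = 207/1240 = 0.1669.

0.167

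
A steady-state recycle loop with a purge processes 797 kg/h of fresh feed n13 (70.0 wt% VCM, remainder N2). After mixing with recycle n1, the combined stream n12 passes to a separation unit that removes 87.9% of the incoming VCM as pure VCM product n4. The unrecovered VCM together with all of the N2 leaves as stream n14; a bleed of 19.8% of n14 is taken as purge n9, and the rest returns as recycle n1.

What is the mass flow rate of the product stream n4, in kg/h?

543.1 kg/h

VCM in n12: m_A = 797×0.700 + (1−0.198)·(1−0.879)·m_A, so m_A = 557.9/0.9030 = 617.86 kg/h.
Product n4 = 0.879×617.86 = 543.1 kg/h.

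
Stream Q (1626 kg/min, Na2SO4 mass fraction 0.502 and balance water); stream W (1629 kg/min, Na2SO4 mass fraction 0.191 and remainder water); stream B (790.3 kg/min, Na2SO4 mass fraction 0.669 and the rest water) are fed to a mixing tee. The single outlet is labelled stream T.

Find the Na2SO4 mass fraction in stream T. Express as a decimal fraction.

Total flow out = 1626 + 1629 + 790.3 = 4045.3 kg/min.
Na2SO4 in = 1626×0.502 + 1629×0.191 + 790.3×0.669 = 1656.1 kg/min.
Na2SO4 mass fraction in T = 1656.1/4045.3 = 0.409.

0.409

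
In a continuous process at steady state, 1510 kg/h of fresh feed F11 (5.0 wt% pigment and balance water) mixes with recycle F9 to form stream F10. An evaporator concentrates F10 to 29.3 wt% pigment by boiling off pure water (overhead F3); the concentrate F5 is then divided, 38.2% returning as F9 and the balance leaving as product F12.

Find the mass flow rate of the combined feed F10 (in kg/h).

1669 kg/h

Overall pigment balance (none leaves overhead): pigment in fresh feed = pigment in product, i.e. 1510×0.050 = (1−0.382)·F5·0.293.
F5 = 75.5/(0.293×0.618) = 416.96 kg/h.
Recycle F9 = 0.382×416.96 = 159.28 kg/h.
Combined feed F10 = 1510 + 159.28 = 1669.3 kg/h.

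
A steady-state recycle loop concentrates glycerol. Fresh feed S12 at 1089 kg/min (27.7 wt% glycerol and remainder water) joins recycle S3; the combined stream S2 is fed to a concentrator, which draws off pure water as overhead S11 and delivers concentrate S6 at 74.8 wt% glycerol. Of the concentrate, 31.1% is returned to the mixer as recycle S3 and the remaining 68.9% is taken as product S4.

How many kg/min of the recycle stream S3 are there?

182 kg/min

Overall glycerol balance (none leaves overhead): glycerol in fresh feed = glycerol in product, i.e. 1089×0.277 = (1−0.311)·S6·0.748.
S6 = 301.65/(0.748×0.689) = 585.31 kg/min.
Recycle S3 = 0.311×585.31 = 182.03 kg/min.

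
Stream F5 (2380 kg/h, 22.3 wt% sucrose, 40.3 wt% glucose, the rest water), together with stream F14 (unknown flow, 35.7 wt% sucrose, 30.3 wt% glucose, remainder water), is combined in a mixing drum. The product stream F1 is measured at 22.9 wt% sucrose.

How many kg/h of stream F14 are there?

Let F14 be the unknown flow. Total out = 2380 + F14.
sucrose balance: 530.74 + 0.357·F14 = 0.229·(2380 + F14)
(0.357 − 0.229)·F14 = 0.229×2380 − 530.74 = 14.28
F14 = 14.28 / 0.128 = 111.56 kg/h

111.6 kg/h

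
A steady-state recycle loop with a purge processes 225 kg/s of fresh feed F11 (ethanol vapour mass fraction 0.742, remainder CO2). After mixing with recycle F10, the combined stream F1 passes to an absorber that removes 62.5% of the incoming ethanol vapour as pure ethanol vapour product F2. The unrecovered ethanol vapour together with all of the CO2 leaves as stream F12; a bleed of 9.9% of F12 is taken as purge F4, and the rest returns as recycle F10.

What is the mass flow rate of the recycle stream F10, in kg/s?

613.5 kg/s

CO2 enters only via F11 and leaves only via the purge: 225×0.258 = 0.099×(CO2 in F12), and the absorber passes all CO2, so CO2 in F1 = CO2 in F12 = 586.36 kg/s.
ethanol vapour in F1: m_A = 225×0.742 + (1−0.099)·(1−0.625)·m_A, so m_A = 166.95/0.6621 = 252.14 kg/s.
F12 = (1−0.625)×252.14 + 586.36 = 680.92 kg/s.
Recycle F10 = (1−0.099)×680.92 = 613.51 kg/s.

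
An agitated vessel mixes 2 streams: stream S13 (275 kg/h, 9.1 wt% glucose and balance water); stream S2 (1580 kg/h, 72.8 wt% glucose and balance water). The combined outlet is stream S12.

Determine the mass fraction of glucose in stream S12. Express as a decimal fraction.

Total flow out = 275 + 1580 = 1855 kg/h.
glucose in = 275×0.091 + 1580×0.728 = 1175.3 kg/h.
glucose mass fraction in S12 = 1175.3/1855 = 0.634.

0.634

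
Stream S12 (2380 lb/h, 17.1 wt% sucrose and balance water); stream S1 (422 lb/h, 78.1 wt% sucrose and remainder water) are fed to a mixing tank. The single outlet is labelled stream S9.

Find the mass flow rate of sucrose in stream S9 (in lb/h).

736.6 lb/h

sucrose out = sucrose in = 2380×0.171 + 422×0.781 = 736.56 lb/h.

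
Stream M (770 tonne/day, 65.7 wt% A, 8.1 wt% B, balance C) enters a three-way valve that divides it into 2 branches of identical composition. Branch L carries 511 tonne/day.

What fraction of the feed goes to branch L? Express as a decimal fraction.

0.664

Fraction to L = 511/770 = 0.6636.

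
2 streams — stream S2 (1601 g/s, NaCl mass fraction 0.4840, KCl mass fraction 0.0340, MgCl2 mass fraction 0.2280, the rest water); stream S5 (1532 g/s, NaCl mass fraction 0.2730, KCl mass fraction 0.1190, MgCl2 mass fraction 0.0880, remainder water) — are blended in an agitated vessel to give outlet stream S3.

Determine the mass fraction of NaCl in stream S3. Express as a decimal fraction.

Total flow out = 1601 + 1532 = 3133 g/s.
NaCl in = 1601×0.484 + 1532×0.273 = 1193.1 g/s.
NaCl mass fraction in S3 = 1193.1/3133 = 0.3808.

0.3808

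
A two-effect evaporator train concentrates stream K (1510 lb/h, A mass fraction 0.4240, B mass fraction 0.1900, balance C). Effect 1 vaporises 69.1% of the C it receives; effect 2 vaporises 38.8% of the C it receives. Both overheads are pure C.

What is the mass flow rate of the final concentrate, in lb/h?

C in feed = 1510×0.386 = 582.86 lb/h.
After stage 1: C left = (1−0.691)×582.86 = 180.1; stream total = 1107.2 lb/h.
After stage 2: C left = (1−0.388)×180.1 = 110.22; final concentrate = 1037.4 lb/h.

1037 lb/h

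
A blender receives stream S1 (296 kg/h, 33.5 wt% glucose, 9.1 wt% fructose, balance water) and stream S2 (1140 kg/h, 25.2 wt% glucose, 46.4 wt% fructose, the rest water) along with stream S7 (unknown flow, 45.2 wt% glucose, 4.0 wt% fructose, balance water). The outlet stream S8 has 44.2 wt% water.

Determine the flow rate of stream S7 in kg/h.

2137 kg/h

Let S7 be the unknown flow. Total out = 1436 + S7.
water balance: 493.66 + 0.508·S7 = 0.442·(1436 + S7)
(0.508 − 0.442)·S7 = 0.442×1436 − 493.66 = 141.05
S7 = 141.05 / 0.066 = 2137.1 kg/h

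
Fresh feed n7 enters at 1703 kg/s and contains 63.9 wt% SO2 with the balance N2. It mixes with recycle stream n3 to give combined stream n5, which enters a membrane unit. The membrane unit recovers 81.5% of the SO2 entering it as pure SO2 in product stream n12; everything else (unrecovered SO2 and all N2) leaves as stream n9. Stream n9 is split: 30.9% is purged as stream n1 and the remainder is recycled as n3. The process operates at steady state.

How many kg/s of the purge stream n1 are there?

N2 enters only via n7 and leaves only via the purge: 1703×0.361 = 0.309×(N2 in n9), and the membrane unit passes all N2, so N2 in n5 = N2 in n9 = 1989.6 kg/s.
SO2 in n5: m_A = 1703×0.639 + (1−0.309)·(1−0.815)·m_A, so m_A = 1088.2/0.8722 = 1247.7 kg/s.
n9 = (1−0.815)×1247.7 + 1989.6 = 2220.4 kg/s.
Purge n1 = 0.309×2220.4 = 686.11 kg/s.

686.1 kg/s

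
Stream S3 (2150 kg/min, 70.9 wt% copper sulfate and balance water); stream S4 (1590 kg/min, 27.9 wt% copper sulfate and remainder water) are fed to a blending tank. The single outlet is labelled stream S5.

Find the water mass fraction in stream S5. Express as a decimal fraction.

Total flow out = 2150 + 1590 = 3740 kg/min.
water in = 2150×0.291 + 1590×0.721 = 1772 kg/min.
water mass fraction in S5 = 1772/3740 = 0.474.

0.474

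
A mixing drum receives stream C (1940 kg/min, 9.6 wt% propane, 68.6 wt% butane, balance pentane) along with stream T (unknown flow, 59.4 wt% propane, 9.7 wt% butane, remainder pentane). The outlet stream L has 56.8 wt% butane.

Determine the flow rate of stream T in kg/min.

Let T be the unknown flow. Total out = 1940 + T.
butane balance: 1330.8 + 0.097·T = 0.568·(1940 + T)
(0.097 − 0.568)·T = 0.568×1940 − 1330.8 = -228.92
T = -228.92 / -0.471 = 486.03 kg/min

486 kg/min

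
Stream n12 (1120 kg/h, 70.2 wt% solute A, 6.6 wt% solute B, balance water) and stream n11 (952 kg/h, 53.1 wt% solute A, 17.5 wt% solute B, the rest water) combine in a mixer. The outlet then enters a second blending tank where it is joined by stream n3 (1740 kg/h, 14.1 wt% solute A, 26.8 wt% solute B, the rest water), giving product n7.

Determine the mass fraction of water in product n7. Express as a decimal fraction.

Overall, product flow = 3812 kg/h.
water in = 1120×0.232 + 952×0.294 + 1740×0.591 = 1568.1 kg/h.
water fraction in n7 = 0.411.

0.411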